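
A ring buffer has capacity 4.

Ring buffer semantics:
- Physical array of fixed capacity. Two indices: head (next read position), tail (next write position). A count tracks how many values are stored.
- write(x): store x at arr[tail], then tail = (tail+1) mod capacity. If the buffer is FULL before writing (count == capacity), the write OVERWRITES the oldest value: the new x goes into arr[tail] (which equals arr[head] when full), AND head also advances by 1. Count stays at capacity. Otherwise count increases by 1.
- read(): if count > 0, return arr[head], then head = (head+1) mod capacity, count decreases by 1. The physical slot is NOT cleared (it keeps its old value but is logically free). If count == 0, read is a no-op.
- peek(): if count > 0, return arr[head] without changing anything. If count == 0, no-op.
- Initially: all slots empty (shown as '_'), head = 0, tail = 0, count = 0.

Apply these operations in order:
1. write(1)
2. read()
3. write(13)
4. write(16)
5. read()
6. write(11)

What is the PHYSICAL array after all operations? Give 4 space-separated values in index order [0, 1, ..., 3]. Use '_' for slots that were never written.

Answer: 1 13 16 11

Derivation:
After op 1 (write(1)): arr=[1 _ _ _] head=0 tail=1 count=1
After op 2 (read()): arr=[1 _ _ _] head=1 tail=1 count=0
After op 3 (write(13)): arr=[1 13 _ _] head=1 tail=2 count=1
After op 4 (write(16)): arr=[1 13 16 _] head=1 tail=3 count=2
After op 5 (read()): arr=[1 13 16 _] head=2 tail=3 count=1
After op 6 (write(11)): arr=[1 13 16 11] head=2 tail=0 count=2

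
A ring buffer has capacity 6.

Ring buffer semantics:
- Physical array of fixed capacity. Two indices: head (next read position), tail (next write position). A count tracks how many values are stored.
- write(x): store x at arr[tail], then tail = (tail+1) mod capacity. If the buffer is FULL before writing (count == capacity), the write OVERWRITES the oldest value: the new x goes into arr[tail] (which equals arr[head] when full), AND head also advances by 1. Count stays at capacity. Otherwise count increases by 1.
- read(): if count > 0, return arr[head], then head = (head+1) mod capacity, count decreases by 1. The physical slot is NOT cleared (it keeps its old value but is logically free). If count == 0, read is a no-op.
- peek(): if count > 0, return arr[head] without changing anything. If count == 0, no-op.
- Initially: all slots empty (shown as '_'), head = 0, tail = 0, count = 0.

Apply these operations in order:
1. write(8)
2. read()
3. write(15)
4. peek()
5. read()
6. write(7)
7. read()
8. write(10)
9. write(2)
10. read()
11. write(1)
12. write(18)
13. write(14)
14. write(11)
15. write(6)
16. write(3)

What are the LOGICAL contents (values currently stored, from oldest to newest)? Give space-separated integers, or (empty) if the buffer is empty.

Answer: 1 18 14 11 6 3

Derivation:
After op 1 (write(8)): arr=[8 _ _ _ _ _] head=0 tail=1 count=1
After op 2 (read()): arr=[8 _ _ _ _ _] head=1 tail=1 count=0
After op 3 (write(15)): arr=[8 15 _ _ _ _] head=1 tail=2 count=1
After op 4 (peek()): arr=[8 15 _ _ _ _] head=1 tail=2 count=1
After op 5 (read()): arr=[8 15 _ _ _ _] head=2 tail=2 count=0
After op 6 (write(7)): arr=[8 15 7 _ _ _] head=2 tail=3 count=1
After op 7 (read()): arr=[8 15 7 _ _ _] head=3 tail=3 count=0
After op 8 (write(10)): arr=[8 15 7 10 _ _] head=3 tail=4 count=1
After op 9 (write(2)): arr=[8 15 7 10 2 _] head=3 tail=5 count=2
After op 10 (read()): arr=[8 15 7 10 2 _] head=4 tail=5 count=1
After op 11 (write(1)): arr=[8 15 7 10 2 1] head=4 tail=0 count=2
After op 12 (write(18)): arr=[18 15 7 10 2 1] head=4 tail=1 count=3
After op 13 (write(14)): arr=[18 14 7 10 2 1] head=4 tail=2 count=4
After op 14 (write(11)): arr=[18 14 11 10 2 1] head=4 tail=3 count=5
After op 15 (write(6)): arr=[18 14 11 6 2 1] head=4 tail=4 count=6
After op 16 (write(3)): arr=[18 14 11 6 3 1] head=5 tail=5 count=6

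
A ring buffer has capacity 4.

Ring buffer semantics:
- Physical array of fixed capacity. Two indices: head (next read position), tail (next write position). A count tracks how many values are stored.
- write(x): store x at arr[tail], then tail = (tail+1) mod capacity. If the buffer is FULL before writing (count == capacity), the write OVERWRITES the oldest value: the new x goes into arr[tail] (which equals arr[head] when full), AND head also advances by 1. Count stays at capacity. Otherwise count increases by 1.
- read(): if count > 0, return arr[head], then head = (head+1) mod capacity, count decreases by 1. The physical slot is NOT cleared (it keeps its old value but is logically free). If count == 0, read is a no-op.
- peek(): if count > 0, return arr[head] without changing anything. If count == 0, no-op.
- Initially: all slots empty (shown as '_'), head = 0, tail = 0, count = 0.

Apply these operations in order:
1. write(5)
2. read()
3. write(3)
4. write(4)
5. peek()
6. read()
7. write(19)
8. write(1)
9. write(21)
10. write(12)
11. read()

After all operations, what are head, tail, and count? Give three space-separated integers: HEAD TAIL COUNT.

Answer: 0 3 3

Derivation:
After op 1 (write(5)): arr=[5 _ _ _] head=0 tail=1 count=1
After op 2 (read()): arr=[5 _ _ _] head=1 tail=1 count=0
After op 3 (write(3)): arr=[5 3 _ _] head=1 tail=2 count=1
After op 4 (write(4)): arr=[5 3 4 _] head=1 tail=3 count=2
After op 5 (peek()): arr=[5 3 4 _] head=1 tail=3 count=2
After op 6 (read()): arr=[5 3 4 _] head=2 tail=3 count=1
After op 7 (write(19)): arr=[5 3 4 19] head=2 tail=0 count=2
After op 8 (write(1)): arr=[1 3 4 19] head=2 tail=1 count=3
After op 9 (write(21)): arr=[1 21 4 19] head=2 tail=2 count=4
After op 10 (write(12)): arr=[1 21 12 19] head=3 tail=3 count=4
After op 11 (read()): arr=[1 21 12 19] head=0 tail=3 count=3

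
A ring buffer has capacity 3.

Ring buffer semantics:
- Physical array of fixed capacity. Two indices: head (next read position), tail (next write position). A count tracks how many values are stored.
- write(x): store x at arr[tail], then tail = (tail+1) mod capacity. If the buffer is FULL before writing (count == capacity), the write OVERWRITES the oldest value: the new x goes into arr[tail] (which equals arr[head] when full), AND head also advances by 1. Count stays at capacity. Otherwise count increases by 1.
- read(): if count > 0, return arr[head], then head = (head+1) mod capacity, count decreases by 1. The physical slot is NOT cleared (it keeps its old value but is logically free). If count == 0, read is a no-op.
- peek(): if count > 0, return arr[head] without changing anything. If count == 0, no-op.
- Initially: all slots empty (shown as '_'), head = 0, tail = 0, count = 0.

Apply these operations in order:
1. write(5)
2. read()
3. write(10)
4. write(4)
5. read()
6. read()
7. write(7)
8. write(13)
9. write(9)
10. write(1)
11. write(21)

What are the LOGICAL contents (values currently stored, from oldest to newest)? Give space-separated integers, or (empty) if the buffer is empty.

After op 1 (write(5)): arr=[5 _ _] head=0 tail=1 count=1
After op 2 (read()): arr=[5 _ _] head=1 tail=1 count=0
After op 3 (write(10)): arr=[5 10 _] head=1 tail=2 count=1
After op 4 (write(4)): arr=[5 10 4] head=1 tail=0 count=2
After op 5 (read()): arr=[5 10 4] head=2 tail=0 count=1
After op 6 (read()): arr=[5 10 4] head=0 tail=0 count=0
After op 7 (write(7)): arr=[7 10 4] head=0 tail=1 count=1
After op 8 (write(13)): arr=[7 13 4] head=0 tail=2 count=2
After op 9 (write(9)): arr=[7 13 9] head=0 tail=0 count=3
After op 10 (write(1)): arr=[1 13 9] head=1 tail=1 count=3
After op 11 (write(21)): arr=[1 21 9] head=2 tail=2 count=3

Answer: 9 1 21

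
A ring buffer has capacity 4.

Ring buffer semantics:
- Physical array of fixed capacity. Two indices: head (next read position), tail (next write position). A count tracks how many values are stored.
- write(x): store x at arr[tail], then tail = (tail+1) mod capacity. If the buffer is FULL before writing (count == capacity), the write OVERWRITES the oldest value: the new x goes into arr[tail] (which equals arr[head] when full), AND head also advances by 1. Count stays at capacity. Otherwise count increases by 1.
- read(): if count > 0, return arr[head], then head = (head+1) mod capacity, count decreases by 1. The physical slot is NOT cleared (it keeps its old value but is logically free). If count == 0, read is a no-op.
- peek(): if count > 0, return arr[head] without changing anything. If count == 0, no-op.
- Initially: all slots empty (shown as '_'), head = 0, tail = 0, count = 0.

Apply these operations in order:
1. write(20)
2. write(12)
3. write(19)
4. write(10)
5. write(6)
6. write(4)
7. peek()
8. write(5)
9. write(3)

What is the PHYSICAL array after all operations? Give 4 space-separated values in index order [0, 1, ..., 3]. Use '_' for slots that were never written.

After op 1 (write(20)): arr=[20 _ _ _] head=0 tail=1 count=1
After op 2 (write(12)): arr=[20 12 _ _] head=0 tail=2 count=2
After op 3 (write(19)): arr=[20 12 19 _] head=0 tail=3 count=3
After op 4 (write(10)): arr=[20 12 19 10] head=0 tail=0 count=4
After op 5 (write(6)): arr=[6 12 19 10] head=1 tail=1 count=4
After op 6 (write(4)): arr=[6 4 19 10] head=2 tail=2 count=4
After op 7 (peek()): arr=[6 4 19 10] head=2 tail=2 count=4
After op 8 (write(5)): arr=[6 4 5 10] head=3 tail=3 count=4
After op 9 (write(3)): arr=[6 4 5 3] head=0 tail=0 count=4

Answer: 6 4 5 3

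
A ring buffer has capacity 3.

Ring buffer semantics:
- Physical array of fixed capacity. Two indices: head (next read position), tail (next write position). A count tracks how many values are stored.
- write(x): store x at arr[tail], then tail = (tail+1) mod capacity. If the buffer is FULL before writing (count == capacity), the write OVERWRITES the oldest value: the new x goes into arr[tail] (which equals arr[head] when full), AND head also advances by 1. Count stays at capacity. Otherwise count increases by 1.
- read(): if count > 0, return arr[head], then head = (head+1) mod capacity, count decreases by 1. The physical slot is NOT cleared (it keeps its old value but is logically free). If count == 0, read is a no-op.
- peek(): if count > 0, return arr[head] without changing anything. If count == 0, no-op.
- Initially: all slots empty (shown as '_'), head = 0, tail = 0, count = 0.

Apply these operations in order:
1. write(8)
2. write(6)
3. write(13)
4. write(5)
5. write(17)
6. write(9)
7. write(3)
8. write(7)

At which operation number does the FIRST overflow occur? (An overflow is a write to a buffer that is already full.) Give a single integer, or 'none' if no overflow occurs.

After op 1 (write(8)): arr=[8 _ _] head=0 tail=1 count=1
After op 2 (write(6)): arr=[8 6 _] head=0 tail=2 count=2
After op 3 (write(13)): arr=[8 6 13] head=0 tail=0 count=3
After op 4 (write(5)): arr=[5 6 13] head=1 tail=1 count=3
After op 5 (write(17)): arr=[5 17 13] head=2 tail=2 count=3
After op 6 (write(9)): arr=[5 17 9] head=0 tail=0 count=3
After op 7 (write(3)): arr=[3 17 9] head=1 tail=1 count=3
After op 8 (write(7)): arr=[3 7 9] head=2 tail=2 count=3

Answer: 4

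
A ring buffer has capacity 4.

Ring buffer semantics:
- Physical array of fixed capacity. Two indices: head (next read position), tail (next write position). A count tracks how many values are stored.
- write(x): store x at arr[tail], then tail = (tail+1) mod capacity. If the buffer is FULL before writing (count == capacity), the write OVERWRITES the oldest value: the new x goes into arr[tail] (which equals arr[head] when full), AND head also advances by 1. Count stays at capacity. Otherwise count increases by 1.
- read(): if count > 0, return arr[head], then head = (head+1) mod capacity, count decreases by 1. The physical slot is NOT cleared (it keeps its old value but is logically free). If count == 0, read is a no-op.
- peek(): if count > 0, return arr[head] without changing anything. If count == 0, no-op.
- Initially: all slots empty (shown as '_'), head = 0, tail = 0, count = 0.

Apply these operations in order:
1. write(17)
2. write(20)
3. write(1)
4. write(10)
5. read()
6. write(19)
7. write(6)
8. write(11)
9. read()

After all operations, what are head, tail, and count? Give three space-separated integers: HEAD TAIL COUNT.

Answer: 0 3 3

Derivation:
After op 1 (write(17)): arr=[17 _ _ _] head=0 tail=1 count=1
After op 2 (write(20)): arr=[17 20 _ _] head=0 tail=2 count=2
After op 3 (write(1)): arr=[17 20 1 _] head=0 tail=3 count=3
After op 4 (write(10)): arr=[17 20 1 10] head=0 tail=0 count=4
After op 5 (read()): arr=[17 20 1 10] head=1 tail=0 count=3
After op 6 (write(19)): arr=[19 20 1 10] head=1 tail=1 count=4
After op 7 (write(6)): arr=[19 6 1 10] head=2 tail=2 count=4
After op 8 (write(11)): arr=[19 6 11 10] head=3 tail=3 count=4
After op 9 (read()): arr=[19 6 11 10] head=0 tail=3 count=3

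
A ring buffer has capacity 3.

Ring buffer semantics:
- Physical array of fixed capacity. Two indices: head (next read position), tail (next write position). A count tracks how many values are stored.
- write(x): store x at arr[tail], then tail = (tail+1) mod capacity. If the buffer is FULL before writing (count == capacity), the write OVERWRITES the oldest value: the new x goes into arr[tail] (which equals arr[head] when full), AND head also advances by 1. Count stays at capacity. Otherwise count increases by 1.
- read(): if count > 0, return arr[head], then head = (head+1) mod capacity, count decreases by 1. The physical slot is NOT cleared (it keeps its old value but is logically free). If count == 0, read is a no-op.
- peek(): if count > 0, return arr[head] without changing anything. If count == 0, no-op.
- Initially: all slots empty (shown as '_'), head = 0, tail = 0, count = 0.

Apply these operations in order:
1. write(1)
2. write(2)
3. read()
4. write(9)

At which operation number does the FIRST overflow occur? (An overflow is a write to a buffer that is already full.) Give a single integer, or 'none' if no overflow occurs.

After op 1 (write(1)): arr=[1 _ _] head=0 tail=1 count=1
After op 2 (write(2)): arr=[1 2 _] head=0 tail=2 count=2
After op 3 (read()): arr=[1 2 _] head=1 tail=2 count=1
After op 4 (write(9)): arr=[1 2 9] head=1 tail=0 count=2

Answer: none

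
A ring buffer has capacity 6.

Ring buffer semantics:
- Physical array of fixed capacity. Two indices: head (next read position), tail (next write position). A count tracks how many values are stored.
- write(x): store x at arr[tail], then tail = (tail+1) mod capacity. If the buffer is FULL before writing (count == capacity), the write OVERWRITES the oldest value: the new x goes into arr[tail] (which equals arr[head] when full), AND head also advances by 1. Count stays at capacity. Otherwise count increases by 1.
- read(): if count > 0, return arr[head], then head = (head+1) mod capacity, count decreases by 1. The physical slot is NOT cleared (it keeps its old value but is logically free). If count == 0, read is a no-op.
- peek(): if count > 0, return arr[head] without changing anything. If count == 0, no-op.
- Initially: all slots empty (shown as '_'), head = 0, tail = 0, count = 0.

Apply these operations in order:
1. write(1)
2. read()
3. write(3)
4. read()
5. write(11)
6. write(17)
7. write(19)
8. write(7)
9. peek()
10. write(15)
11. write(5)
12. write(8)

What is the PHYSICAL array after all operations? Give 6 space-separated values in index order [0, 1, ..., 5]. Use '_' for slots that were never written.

Answer: 15 5 8 17 19 7

Derivation:
After op 1 (write(1)): arr=[1 _ _ _ _ _] head=0 tail=1 count=1
After op 2 (read()): arr=[1 _ _ _ _ _] head=1 tail=1 count=0
After op 3 (write(3)): arr=[1 3 _ _ _ _] head=1 tail=2 count=1
After op 4 (read()): arr=[1 3 _ _ _ _] head=2 tail=2 count=0
After op 5 (write(11)): arr=[1 3 11 _ _ _] head=2 tail=3 count=1
After op 6 (write(17)): arr=[1 3 11 17 _ _] head=2 tail=4 count=2
After op 7 (write(19)): arr=[1 3 11 17 19 _] head=2 tail=5 count=3
After op 8 (write(7)): arr=[1 3 11 17 19 7] head=2 tail=0 count=4
After op 9 (peek()): arr=[1 3 11 17 19 7] head=2 tail=0 count=4
After op 10 (write(15)): arr=[15 3 11 17 19 7] head=2 tail=1 count=5
After op 11 (write(5)): arr=[15 5 11 17 19 7] head=2 tail=2 count=6
After op 12 (write(8)): arr=[15 5 8 17 19 7] head=3 tail=3 count=6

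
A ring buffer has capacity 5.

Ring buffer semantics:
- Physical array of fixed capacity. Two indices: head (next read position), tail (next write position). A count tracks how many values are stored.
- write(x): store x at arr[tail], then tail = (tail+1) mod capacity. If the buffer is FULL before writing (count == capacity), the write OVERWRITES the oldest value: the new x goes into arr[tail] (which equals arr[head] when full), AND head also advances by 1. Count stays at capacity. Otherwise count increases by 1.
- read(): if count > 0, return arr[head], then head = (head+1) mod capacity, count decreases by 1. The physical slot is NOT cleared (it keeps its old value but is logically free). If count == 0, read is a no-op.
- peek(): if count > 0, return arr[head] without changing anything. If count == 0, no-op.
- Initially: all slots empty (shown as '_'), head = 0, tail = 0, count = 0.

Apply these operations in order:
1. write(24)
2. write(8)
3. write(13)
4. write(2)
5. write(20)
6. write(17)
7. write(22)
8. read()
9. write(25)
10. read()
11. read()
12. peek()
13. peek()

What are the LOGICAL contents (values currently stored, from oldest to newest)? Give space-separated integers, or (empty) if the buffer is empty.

After op 1 (write(24)): arr=[24 _ _ _ _] head=0 tail=1 count=1
After op 2 (write(8)): arr=[24 8 _ _ _] head=0 tail=2 count=2
After op 3 (write(13)): arr=[24 8 13 _ _] head=0 tail=3 count=3
After op 4 (write(2)): arr=[24 8 13 2 _] head=0 tail=4 count=4
After op 5 (write(20)): arr=[24 8 13 2 20] head=0 tail=0 count=5
After op 6 (write(17)): arr=[17 8 13 2 20] head=1 tail=1 count=5
After op 7 (write(22)): arr=[17 22 13 2 20] head=2 tail=2 count=5
After op 8 (read()): arr=[17 22 13 2 20] head=3 tail=2 count=4
After op 9 (write(25)): arr=[17 22 25 2 20] head=3 tail=3 count=5
After op 10 (read()): arr=[17 22 25 2 20] head=4 tail=3 count=4
After op 11 (read()): arr=[17 22 25 2 20] head=0 tail=3 count=3
After op 12 (peek()): arr=[17 22 25 2 20] head=0 tail=3 count=3
After op 13 (peek()): arr=[17 22 25 2 20] head=0 tail=3 count=3

Answer: 17 22 25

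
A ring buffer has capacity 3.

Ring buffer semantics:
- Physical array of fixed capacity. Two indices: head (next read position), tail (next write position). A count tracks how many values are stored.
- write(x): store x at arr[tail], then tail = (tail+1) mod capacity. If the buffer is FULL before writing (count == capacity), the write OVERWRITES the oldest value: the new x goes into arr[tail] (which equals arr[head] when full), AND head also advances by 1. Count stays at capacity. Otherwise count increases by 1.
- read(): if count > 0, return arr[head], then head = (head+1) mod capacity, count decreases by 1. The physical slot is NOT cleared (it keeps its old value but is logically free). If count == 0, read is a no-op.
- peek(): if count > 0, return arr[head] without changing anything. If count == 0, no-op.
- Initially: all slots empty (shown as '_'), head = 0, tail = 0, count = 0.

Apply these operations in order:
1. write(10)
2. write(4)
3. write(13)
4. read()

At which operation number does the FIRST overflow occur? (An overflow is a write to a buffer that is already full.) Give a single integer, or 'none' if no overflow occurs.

Answer: none

Derivation:
After op 1 (write(10)): arr=[10 _ _] head=0 tail=1 count=1
After op 2 (write(4)): arr=[10 4 _] head=0 tail=2 count=2
After op 3 (write(13)): arr=[10 4 13] head=0 tail=0 count=3
After op 4 (read()): arr=[10 4 13] head=1 tail=0 count=2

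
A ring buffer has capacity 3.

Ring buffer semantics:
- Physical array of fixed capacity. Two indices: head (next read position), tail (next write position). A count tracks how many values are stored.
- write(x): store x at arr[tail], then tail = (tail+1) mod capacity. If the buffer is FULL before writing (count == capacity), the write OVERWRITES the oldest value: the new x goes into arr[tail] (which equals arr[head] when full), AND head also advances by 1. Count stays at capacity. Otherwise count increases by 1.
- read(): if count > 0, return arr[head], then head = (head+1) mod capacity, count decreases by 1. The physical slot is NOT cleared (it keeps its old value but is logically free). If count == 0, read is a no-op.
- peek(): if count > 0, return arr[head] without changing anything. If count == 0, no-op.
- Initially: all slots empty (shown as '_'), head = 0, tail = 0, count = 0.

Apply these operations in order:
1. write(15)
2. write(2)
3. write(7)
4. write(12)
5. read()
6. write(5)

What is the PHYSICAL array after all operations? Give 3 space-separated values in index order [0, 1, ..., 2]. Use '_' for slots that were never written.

After op 1 (write(15)): arr=[15 _ _] head=0 tail=1 count=1
After op 2 (write(2)): arr=[15 2 _] head=0 tail=2 count=2
After op 3 (write(7)): arr=[15 2 7] head=0 tail=0 count=3
After op 4 (write(12)): arr=[12 2 7] head=1 tail=1 count=3
After op 5 (read()): arr=[12 2 7] head=2 tail=1 count=2
After op 6 (write(5)): arr=[12 5 7] head=2 tail=2 count=3

Answer: 12 5 7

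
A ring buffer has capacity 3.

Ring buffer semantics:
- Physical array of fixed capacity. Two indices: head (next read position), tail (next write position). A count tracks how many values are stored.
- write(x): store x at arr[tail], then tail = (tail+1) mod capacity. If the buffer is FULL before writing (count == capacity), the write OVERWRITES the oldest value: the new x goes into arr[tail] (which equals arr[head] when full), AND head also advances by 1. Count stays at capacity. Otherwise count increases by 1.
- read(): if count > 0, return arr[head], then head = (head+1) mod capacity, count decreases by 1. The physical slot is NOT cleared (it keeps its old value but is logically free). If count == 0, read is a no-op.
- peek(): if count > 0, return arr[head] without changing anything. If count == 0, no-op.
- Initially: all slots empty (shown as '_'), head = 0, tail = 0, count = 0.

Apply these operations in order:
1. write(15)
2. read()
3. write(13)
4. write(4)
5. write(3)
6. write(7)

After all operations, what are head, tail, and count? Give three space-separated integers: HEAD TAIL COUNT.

Answer: 2 2 3

Derivation:
After op 1 (write(15)): arr=[15 _ _] head=0 tail=1 count=1
After op 2 (read()): arr=[15 _ _] head=1 tail=1 count=0
After op 3 (write(13)): arr=[15 13 _] head=1 tail=2 count=1
After op 4 (write(4)): arr=[15 13 4] head=1 tail=0 count=2
After op 5 (write(3)): arr=[3 13 4] head=1 tail=1 count=3
After op 6 (write(7)): arr=[3 7 4] head=2 tail=2 count=3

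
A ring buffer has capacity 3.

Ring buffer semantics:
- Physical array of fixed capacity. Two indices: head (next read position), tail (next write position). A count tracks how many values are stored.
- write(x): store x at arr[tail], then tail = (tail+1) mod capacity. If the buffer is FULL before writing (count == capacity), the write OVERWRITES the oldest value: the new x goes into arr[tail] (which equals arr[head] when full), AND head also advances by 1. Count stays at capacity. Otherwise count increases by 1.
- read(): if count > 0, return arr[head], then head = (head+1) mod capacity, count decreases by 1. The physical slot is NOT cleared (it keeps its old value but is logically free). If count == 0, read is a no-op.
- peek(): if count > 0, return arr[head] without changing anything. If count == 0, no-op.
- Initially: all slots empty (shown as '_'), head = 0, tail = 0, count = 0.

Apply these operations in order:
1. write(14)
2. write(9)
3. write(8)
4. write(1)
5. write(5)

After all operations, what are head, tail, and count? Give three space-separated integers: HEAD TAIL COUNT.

Answer: 2 2 3

Derivation:
After op 1 (write(14)): arr=[14 _ _] head=0 tail=1 count=1
After op 2 (write(9)): arr=[14 9 _] head=0 tail=2 count=2
After op 3 (write(8)): arr=[14 9 8] head=0 tail=0 count=3
After op 4 (write(1)): arr=[1 9 8] head=1 tail=1 count=3
After op 5 (write(5)): arr=[1 5 8] head=2 tail=2 count=3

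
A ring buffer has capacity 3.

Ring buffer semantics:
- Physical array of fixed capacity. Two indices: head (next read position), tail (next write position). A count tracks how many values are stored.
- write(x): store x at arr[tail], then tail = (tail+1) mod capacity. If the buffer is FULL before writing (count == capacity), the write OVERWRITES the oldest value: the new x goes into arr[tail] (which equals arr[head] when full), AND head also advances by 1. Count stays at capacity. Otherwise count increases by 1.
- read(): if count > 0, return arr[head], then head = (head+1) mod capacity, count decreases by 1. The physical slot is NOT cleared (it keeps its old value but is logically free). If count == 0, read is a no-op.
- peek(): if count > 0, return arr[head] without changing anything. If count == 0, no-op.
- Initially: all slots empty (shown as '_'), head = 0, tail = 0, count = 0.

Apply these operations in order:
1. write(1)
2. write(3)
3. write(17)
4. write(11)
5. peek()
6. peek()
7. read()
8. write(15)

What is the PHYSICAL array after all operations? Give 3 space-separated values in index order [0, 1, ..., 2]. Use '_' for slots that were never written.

After op 1 (write(1)): arr=[1 _ _] head=0 tail=1 count=1
After op 2 (write(3)): arr=[1 3 _] head=0 tail=2 count=2
After op 3 (write(17)): arr=[1 3 17] head=0 tail=0 count=3
After op 4 (write(11)): arr=[11 3 17] head=1 tail=1 count=3
After op 5 (peek()): arr=[11 3 17] head=1 tail=1 count=3
After op 6 (peek()): arr=[11 3 17] head=1 tail=1 count=3
After op 7 (read()): arr=[11 3 17] head=2 tail=1 count=2
After op 8 (write(15)): arr=[11 15 17] head=2 tail=2 count=3

Answer: 11 15 17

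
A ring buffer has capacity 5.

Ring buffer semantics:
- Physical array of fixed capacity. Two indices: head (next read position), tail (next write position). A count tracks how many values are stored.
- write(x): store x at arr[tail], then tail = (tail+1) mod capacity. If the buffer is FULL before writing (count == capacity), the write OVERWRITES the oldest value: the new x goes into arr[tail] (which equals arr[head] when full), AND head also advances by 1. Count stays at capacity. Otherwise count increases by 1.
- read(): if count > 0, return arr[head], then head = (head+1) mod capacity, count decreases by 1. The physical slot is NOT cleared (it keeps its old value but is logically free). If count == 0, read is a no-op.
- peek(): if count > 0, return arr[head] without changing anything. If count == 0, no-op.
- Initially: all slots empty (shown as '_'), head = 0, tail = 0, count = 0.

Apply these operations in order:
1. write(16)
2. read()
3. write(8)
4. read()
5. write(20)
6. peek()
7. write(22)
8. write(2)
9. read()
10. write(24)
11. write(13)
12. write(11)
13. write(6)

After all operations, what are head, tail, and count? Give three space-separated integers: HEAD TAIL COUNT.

Answer: 4 4 5

Derivation:
After op 1 (write(16)): arr=[16 _ _ _ _] head=0 tail=1 count=1
After op 2 (read()): arr=[16 _ _ _ _] head=1 tail=1 count=0
After op 3 (write(8)): arr=[16 8 _ _ _] head=1 tail=2 count=1
After op 4 (read()): arr=[16 8 _ _ _] head=2 tail=2 count=0
After op 5 (write(20)): arr=[16 8 20 _ _] head=2 tail=3 count=1
After op 6 (peek()): arr=[16 8 20 _ _] head=2 tail=3 count=1
After op 7 (write(22)): arr=[16 8 20 22 _] head=2 tail=4 count=2
After op 8 (write(2)): arr=[16 8 20 22 2] head=2 tail=0 count=3
After op 9 (read()): arr=[16 8 20 22 2] head=3 tail=0 count=2
After op 10 (write(24)): arr=[24 8 20 22 2] head=3 tail=1 count=3
After op 11 (write(13)): arr=[24 13 20 22 2] head=3 tail=2 count=4
After op 12 (write(11)): arr=[24 13 11 22 2] head=3 tail=3 count=5
After op 13 (write(6)): arr=[24 13 11 6 2] head=4 tail=4 count=5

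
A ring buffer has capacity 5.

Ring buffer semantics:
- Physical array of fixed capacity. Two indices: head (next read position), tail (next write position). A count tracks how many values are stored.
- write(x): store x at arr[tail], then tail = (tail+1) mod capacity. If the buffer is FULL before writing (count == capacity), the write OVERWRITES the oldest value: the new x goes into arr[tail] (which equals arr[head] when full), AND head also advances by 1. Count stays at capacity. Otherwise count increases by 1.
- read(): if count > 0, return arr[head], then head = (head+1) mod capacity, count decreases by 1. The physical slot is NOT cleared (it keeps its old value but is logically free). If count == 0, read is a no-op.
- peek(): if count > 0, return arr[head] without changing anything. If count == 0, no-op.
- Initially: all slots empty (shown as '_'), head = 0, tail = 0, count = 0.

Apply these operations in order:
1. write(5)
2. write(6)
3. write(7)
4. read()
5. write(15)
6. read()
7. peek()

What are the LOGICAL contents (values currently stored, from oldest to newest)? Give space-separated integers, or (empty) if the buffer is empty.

Answer: 7 15

Derivation:
After op 1 (write(5)): arr=[5 _ _ _ _] head=0 tail=1 count=1
After op 2 (write(6)): arr=[5 6 _ _ _] head=0 tail=2 count=2
After op 3 (write(7)): arr=[5 6 7 _ _] head=0 tail=3 count=3
After op 4 (read()): arr=[5 6 7 _ _] head=1 tail=3 count=2
After op 5 (write(15)): arr=[5 6 7 15 _] head=1 tail=4 count=3
After op 6 (read()): arr=[5 6 7 15 _] head=2 tail=4 count=2
After op 7 (peek()): arr=[5 6 7 15 _] head=2 tail=4 count=2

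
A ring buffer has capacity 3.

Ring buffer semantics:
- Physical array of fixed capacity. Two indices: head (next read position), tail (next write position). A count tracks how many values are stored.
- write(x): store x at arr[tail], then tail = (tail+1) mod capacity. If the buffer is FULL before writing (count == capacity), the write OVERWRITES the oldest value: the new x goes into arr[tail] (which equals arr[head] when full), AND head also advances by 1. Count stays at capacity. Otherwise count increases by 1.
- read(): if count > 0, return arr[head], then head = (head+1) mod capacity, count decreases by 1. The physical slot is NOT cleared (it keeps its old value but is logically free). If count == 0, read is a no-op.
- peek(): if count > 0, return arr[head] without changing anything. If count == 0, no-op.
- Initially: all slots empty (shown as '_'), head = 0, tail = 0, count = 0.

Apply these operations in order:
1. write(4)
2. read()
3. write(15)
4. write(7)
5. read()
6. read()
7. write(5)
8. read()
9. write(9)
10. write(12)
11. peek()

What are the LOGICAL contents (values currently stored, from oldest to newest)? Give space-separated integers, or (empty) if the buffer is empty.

Answer: 9 12

Derivation:
After op 1 (write(4)): arr=[4 _ _] head=0 tail=1 count=1
After op 2 (read()): arr=[4 _ _] head=1 tail=1 count=0
After op 3 (write(15)): arr=[4 15 _] head=1 tail=2 count=1
After op 4 (write(7)): arr=[4 15 7] head=1 tail=0 count=2
After op 5 (read()): arr=[4 15 7] head=2 tail=0 count=1
After op 6 (read()): arr=[4 15 7] head=0 tail=0 count=0
After op 7 (write(5)): arr=[5 15 7] head=0 tail=1 count=1
After op 8 (read()): arr=[5 15 7] head=1 tail=1 count=0
After op 9 (write(9)): arr=[5 9 7] head=1 tail=2 count=1
After op 10 (write(12)): arr=[5 9 12] head=1 tail=0 count=2
After op 11 (peek()): arr=[5 9 12] head=1 tail=0 count=2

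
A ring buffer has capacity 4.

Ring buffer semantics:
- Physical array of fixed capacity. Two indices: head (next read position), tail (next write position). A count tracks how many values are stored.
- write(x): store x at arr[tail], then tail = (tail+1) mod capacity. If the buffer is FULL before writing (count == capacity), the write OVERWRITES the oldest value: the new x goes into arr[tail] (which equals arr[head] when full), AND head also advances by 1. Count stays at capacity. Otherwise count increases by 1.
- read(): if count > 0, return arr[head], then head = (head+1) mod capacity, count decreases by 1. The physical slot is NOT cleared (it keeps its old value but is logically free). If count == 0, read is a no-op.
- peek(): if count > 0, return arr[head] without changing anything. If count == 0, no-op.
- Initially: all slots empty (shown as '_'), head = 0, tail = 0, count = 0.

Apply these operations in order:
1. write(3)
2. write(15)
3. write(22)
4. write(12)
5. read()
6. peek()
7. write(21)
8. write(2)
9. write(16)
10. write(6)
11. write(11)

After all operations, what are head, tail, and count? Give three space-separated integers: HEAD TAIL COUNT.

After op 1 (write(3)): arr=[3 _ _ _] head=0 tail=1 count=1
After op 2 (write(15)): arr=[3 15 _ _] head=0 tail=2 count=2
After op 3 (write(22)): arr=[3 15 22 _] head=0 tail=3 count=3
After op 4 (write(12)): arr=[3 15 22 12] head=0 tail=0 count=4
After op 5 (read()): arr=[3 15 22 12] head=1 tail=0 count=3
After op 6 (peek()): arr=[3 15 22 12] head=1 tail=0 count=3
After op 7 (write(21)): arr=[21 15 22 12] head=1 tail=1 count=4
After op 8 (write(2)): arr=[21 2 22 12] head=2 tail=2 count=4
After op 9 (write(16)): arr=[21 2 16 12] head=3 tail=3 count=4
After op 10 (write(6)): arr=[21 2 16 6] head=0 tail=0 count=4
After op 11 (write(11)): arr=[11 2 16 6] head=1 tail=1 count=4

Answer: 1 1 4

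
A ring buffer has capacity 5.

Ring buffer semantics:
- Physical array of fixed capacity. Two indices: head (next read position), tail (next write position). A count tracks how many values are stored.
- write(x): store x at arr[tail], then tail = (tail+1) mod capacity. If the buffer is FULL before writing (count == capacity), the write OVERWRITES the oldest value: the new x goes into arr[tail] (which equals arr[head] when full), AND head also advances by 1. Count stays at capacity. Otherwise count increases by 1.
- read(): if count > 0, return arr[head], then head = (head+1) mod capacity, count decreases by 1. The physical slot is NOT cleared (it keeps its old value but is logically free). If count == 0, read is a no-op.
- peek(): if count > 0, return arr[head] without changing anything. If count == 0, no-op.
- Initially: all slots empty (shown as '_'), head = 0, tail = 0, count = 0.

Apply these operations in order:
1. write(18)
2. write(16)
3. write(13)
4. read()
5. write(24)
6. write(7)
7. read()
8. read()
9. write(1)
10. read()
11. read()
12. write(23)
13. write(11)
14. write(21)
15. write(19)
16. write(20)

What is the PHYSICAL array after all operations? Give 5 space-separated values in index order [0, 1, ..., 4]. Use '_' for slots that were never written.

Answer: 20 23 11 21 19

Derivation:
After op 1 (write(18)): arr=[18 _ _ _ _] head=0 tail=1 count=1
After op 2 (write(16)): arr=[18 16 _ _ _] head=0 tail=2 count=2
After op 3 (write(13)): arr=[18 16 13 _ _] head=0 tail=3 count=3
After op 4 (read()): arr=[18 16 13 _ _] head=1 tail=3 count=2
After op 5 (write(24)): arr=[18 16 13 24 _] head=1 tail=4 count=3
After op 6 (write(7)): arr=[18 16 13 24 7] head=1 tail=0 count=4
After op 7 (read()): arr=[18 16 13 24 7] head=2 tail=0 count=3
After op 8 (read()): arr=[18 16 13 24 7] head=3 tail=0 count=2
After op 9 (write(1)): arr=[1 16 13 24 7] head=3 tail=1 count=3
After op 10 (read()): arr=[1 16 13 24 7] head=4 tail=1 count=2
After op 11 (read()): arr=[1 16 13 24 7] head=0 tail=1 count=1
After op 12 (write(23)): arr=[1 23 13 24 7] head=0 tail=2 count=2
After op 13 (write(11)): arr=[1 23 11 24 7] head=0 tail=3 count=3
After op 14 (write(21)): arr=[1 23 11 21 7] head=0 tail=4 count=4
After op 15 (write(19)): arr=[1 23 11 21 19] head=0 tail=0 count=5
After op 16 (write(20)): arr=[20 23 11 21 19] head=1 tail=1 count=5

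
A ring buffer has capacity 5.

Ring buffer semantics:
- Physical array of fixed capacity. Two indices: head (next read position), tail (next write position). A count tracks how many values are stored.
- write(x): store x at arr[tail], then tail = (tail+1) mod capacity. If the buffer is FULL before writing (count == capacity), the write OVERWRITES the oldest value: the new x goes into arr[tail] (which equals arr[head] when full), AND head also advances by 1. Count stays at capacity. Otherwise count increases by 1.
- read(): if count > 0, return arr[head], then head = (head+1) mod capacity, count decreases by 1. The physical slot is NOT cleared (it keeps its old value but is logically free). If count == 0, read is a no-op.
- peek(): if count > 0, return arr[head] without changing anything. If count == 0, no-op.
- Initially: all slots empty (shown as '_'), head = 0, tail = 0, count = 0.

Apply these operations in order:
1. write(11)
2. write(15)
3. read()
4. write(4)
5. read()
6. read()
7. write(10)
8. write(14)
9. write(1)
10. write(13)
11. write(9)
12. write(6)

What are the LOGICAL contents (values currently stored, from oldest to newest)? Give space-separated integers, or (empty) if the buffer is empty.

Answer: 14 1 13 9 6

Derivation:
After op 1 (write(11)): arr=[11 _ _ _ _] head=0 tail=1 count=1
After op 2 (write(15)): arr=[11 15 _ _ _] head=0 tail=2 count=2
After op 3 (read()): arr=[11 15 _ _ _] head=1 tail=2 count=1
After op 4 (write(4)): arr=[11 15 4 _ _] head=1 tail=3 count=2
After op 5 (read()): arr=[11 15 4 _ _] head=2 tail=3 count=1
After op 6 (read()): arr=[11 15 4 _ _] head=3 tail=3 count=0
After op 7 (write(10)): arr=[11 15 4 10 _] head=3 tail=4 count=1
After op 8 (write(14)): arr=[11 15 4 10 14] head=3 tail=0 count=2
After op 9 (write(1)): arr=[1 15 4 10 14] head=3 tail=1 count=3
After op 10 (write(13)): arr=[1 13 4 10 14] head=3 tail=2 count=4
After op 11 (write(9)): arr=[1 13 9 10 14] head=3 tail=3 count=5
After op 12 (write(6)): arr=[1 13 9 6 14] head=4 tail=4 count=5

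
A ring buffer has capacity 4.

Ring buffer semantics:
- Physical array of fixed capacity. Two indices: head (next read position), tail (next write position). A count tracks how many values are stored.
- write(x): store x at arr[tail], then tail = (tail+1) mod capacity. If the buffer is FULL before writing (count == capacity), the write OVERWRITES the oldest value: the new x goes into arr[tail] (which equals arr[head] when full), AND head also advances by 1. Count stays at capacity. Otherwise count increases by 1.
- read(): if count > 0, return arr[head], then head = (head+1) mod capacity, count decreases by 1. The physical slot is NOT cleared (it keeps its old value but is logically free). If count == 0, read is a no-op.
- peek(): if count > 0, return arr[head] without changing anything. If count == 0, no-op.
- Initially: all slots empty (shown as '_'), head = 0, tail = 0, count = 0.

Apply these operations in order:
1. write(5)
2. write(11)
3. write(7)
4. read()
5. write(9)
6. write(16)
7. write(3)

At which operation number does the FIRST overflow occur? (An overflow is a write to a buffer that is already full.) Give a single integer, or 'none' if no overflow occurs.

Answer: 7

Derivation:
After op 1 (write(5)): arr=[5 _ _ _] head=0 tail=1 count=1
After op 2 (write(11)): arr=[5 11 _ _] head=0 tail=2 count=2
After op 3 (write(7)): arr=[5 11 7 _] head=0 tail=3 count=3
After op 4 (read()): arr=[5 11 7 _] head=1 tail=3 count=2
After op 5 (write(9)): arr=[5 11 7 9] head=1 tail=0 count=3
After op 6 (write(16)): arr=[16 11 7 9] head=1 tail=1 count=4
After op 7 (write(3)): arr=[16 3 7 9] head=2 tail=2 count=4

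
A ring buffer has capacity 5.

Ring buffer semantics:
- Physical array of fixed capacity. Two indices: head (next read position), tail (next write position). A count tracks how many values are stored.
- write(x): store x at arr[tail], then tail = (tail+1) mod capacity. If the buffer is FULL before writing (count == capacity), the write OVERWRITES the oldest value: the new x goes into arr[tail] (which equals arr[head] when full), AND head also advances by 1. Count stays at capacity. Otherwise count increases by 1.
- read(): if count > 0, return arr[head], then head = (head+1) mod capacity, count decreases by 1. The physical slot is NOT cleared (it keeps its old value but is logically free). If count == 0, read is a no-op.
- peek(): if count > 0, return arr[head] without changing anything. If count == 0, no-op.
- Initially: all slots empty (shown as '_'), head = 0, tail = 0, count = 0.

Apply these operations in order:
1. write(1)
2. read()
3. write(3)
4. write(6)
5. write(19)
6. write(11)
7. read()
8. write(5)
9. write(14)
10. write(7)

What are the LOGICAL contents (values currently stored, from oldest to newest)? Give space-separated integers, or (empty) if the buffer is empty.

Answer: 19 11 5 14 7

Derivation:
After op 1 (write(1)): arr=[1 _ _ _ _] head=0 tail=1 count=1
After op 2 (read()): arr=[1 _ _ _ _] head=1 tail=1 count=0
After op 3 (write(3)): arr=[1 3 _ _ _] head=1 tail=2 count=1
After op 4 (write(6)): arr=[1 3 6 _ _] head=1 tail=3 count=2
After op 5 (write(19)): arr=[1 3 6 19 _] head=1 tail=4 count=3
After op 6 (write(11)): arr=[1 3 6 19 11] head=1 tail=0 count=4
After op 7 (read()): arr=[1 3 6 19 11] head=2 tail=0 count=3
After op 8 (write(5)): arr=[5 3 6 19 11] head=2 tail=1 count=4
After op 9 (write(14)): arr=[5 14 6 19 11] head=2 tail=2 count=5
After op 10 (write(7)): arr=[5 14 7 19 11] head=3 tail=3 count=5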